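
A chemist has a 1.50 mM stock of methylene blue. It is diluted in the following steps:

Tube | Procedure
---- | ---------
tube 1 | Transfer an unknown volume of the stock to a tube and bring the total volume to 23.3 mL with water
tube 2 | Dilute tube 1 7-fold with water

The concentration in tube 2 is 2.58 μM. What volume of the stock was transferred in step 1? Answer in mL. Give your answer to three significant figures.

Step 1: v brought to 23.3 mL → factor = 23.3 mL/v
Step 2: 7-fold → factor 7
Product of known-step factors = 7
Overall factor = 1.50 mM / (2.58 μM) = 581.4
Step-1 factor = 581.4 / 7 = 83.056
v = 23.3 mL / 83.056 = 0.281 mL

0.281 mL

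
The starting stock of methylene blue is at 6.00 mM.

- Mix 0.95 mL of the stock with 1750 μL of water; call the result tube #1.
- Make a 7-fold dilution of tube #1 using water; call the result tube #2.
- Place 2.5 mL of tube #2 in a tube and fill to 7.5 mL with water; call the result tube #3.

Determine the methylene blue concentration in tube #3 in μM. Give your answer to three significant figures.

Step 1: 0.95 mL + 1750 μL = 2.7 mL total → factor 2.7/0.95 = 2.8421
Step 2: 7-fold → factor 7
Step 3: 2.5 mL brought to 7.5 mL → factor 7.5/2.5 = 3
Overall dilution factor = 2.8421 × 7 × 3 = 59.684
Final = 6.00 mM / 59.684 = 0.1005 mM = 101 μM

101 μM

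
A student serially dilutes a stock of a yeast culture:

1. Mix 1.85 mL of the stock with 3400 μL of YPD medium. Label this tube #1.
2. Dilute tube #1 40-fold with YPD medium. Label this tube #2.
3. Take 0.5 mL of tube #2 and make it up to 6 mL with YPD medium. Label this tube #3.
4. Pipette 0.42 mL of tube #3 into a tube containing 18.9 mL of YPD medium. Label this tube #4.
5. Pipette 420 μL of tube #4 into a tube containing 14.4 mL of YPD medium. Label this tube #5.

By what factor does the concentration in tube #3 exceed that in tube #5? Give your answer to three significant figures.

1.62 × 10^3

Step 1: 1.85 mL + 3400 μL = 5.25 mL total → factor 5.25/1.85 = 2.8378
Step 2: 40-fold → factor 40
Step 3: 0.5 mL brought to 6 mL → factor 6/0.5 = 12
Step 4: 0.42 mL + 18.9 mL = 19.32 mL total → factor 19.32/0.42 = 46
Step 5: 420 μL + 14.4 mL = 14820 μL total → factor 14820/420 = 35.286
Dilution factor to tube #3 = 1362.2; to tube #5 = 2.211 × 10^6
[tube #3]/[tube #5] = (factor to tube #5)/(factor to tube #3) = 2.211 × 10^6/1362.2 = 1.62 × 10^3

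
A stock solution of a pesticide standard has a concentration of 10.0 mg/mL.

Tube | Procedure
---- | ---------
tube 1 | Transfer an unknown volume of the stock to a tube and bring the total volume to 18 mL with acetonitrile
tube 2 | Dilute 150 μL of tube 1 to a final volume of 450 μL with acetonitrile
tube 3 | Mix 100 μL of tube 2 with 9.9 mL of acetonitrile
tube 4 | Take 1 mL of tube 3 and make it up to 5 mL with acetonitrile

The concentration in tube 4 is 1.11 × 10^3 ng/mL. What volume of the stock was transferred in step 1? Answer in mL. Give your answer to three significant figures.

3.00 mL

Step 1: v brought to 18 mL → factor = 18 mL/v
Step 2: 150 μL brought to 450 μL → factor 450/150 = 3
Step 3: 100 μL + 9.9 mL = 10000 μL total → factor 10000/100 = 100
Step 4: 1 mL brought to 5 mL → factor 5/1 = 5
Product of known-step factors = 1500
Overall factor = 10.0 mg/mL / (1.11 × 10^3 ng/mL) = 9009
Step-1 factor = 9009 / 1500 = 6.006
v = 18 mL / 6.006 = 3.00 mL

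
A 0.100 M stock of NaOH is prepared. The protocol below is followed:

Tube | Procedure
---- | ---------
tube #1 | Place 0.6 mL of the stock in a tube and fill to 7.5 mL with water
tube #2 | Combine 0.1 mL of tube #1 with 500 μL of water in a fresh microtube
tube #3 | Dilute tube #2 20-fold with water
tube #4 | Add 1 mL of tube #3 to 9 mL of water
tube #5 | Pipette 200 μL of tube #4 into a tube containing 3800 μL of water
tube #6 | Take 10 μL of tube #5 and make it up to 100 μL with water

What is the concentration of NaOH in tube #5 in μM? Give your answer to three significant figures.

Step 1: 0.6 mL brought to 7.5 mL → factor 7.5/0.6 = 12.5
Step 2: 0.1 mL + 500 μL = 0.6 mL total → factor 0.6/0.1 = 6
Step 3: 20-fold → factor 20
Step 4: 1 mL + 9 mL = 10 mL total → factor 10/1 = 10
Step 5: 200 μL + 3800 μL = 4000 μL total → factor 4000/200 = 20
Dilution factor through tube #5 = 12.5 × 6 × 20 × 10 × 20 = 3 × 10^5
[tube #5] = 0.100 M / 3 × 10^5 = 3.333 × 10^-7 M = 0.333 μM

0.333 μM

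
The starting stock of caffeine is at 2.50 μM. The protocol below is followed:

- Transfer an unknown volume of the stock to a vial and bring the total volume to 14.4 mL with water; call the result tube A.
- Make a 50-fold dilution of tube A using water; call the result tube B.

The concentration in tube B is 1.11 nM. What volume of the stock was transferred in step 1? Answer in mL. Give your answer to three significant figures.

0.320 mL

Step 1: v brought to 14.4 mL → factor = 14.4 mL/v
Step 2: 50-fold → factor 50
Product of known-step factors = 50
Overall factor = 2.50 μM / (1.11 nM) = 2252.3
Step-1 factor = 2252.3 / 50 = 45.045
v = 14.4 mL / 45.045 = 0.320 mL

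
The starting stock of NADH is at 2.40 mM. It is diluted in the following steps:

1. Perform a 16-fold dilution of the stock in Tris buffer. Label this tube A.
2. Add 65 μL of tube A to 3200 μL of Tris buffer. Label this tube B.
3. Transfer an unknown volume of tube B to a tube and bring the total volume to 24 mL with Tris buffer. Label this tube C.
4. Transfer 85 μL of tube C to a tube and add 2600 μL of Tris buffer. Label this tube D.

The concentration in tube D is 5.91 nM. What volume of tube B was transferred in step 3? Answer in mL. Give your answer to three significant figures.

Step 1: 16-fold → factor 16
Step 2: 65 μL + 3200 μL = 3265 μL total → factor 3265/65 = 50.231
Step 3: v brought to 24 mL → factor = 24 mL/v
Step 4: 85 μL + 2600 μL = 2685 μL total → factor 2685/85 = 31.588
Product of known-step factors = 25387
Overall factor = 2.40 mM / (5.91 nM) = 4.0609 × 10^5
Step-3 factor = 4.0609 × 10^5 / 25387 = 15.996
v = 24 mL / 15.996 = 1.50 mL

1.50 mL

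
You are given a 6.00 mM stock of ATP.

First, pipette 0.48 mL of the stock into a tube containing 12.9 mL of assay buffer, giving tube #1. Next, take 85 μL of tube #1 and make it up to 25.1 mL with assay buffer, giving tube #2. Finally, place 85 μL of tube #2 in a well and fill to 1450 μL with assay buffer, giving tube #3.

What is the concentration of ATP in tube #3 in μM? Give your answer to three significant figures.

0.0427 μM

Step 1: 0.48 mL + 12.9 mL = 13.38 mL total → factor 13.38/0.48 = 27.875
Step 2: 85 μL brought to 25.1 mL → factor 25100/85 = 295.29
Step 3: 85 μL brought to 1450 μL → factor 1450/85 = 17.059
Overall dilution factor = 27.875 × 295.29 × 17.059 = 1.4042 × 10^5
Final = 6.00 mM / 1.4042 × 10^5 = 4.273 × 10^-5 mM = 0.0427 μM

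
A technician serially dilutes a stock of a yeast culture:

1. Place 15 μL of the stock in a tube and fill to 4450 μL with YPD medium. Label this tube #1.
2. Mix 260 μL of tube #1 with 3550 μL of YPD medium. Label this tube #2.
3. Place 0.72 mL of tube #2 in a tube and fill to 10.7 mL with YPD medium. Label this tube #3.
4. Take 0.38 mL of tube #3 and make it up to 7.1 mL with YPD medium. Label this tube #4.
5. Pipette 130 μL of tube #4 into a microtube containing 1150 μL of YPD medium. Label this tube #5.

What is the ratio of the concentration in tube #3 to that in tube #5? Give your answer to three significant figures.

184

Step 1: 15 μL brought to 4450 μL → factor 4450/15 = 296.67
Step 2: 260 μL + 3550 μL = 3810 μL total → factor 3810/260 = 14.654
Step 3: 0.72 mL brought to 10.7 mL → factor 10.7/0.72 = 14.861
Step 4: 0.38 mL brought to 7.1 mL → factor 7.1/0.38 = 18.684
Step 5: 130 μL + 1150 μL = 1280 μL total → factor 1280/130 = 9.8462
Dilution factor to tube #3 = 64606; to tube #5 = 1.1885 × 10^7
[tube #3]/[tube #5] = (factor to tube #5)/(factor to tube #3) = 1.1885 × 10^7/64606 = 184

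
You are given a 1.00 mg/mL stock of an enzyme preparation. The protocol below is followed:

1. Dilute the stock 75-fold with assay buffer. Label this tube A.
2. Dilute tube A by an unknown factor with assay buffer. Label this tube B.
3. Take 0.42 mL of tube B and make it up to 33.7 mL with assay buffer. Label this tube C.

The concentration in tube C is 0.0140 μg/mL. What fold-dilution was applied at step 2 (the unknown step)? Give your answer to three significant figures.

11.9-fold

Step 1: 75-fold → factor 75
Step 2: unknown factor x
Step 3: 0.42 mL brought to 33.7 mL → factor 33.7/0.42 = 80.238
Product of known-step factors = 6017.9
Overall factor = 1.00 mg/mL / (0.0140 μg/mL) = 71429
x = 71429 / 6017.9 = 11.9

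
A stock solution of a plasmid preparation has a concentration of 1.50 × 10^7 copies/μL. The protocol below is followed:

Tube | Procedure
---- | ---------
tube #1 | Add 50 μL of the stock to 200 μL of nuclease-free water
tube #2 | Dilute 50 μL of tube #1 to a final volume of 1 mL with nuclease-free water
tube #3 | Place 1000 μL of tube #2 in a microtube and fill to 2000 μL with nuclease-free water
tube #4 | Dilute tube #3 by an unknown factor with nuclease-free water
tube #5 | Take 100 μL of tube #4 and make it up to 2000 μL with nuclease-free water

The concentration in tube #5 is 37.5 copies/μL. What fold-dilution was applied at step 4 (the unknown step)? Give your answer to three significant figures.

100-fold

Step 1: 50 μL + 200 μL = 250 μL total → factor 250/50 = 5
Step 2: 50 μL brought to 1 mL → factor 1000/50 = 20
Step 3: 1000 μL brought to 2000 μL → factor 2000/1000 = 2
Step 4: unknown factor x
Step 5: 100 μL brought to 2000 μL → factor 2000/100 = 20
Product of known-step factors = 4000
Overall factor = 1.50 × 10^7 copies/μL / (37.5 copies/μL) = 4 × 10^5
x = 4 × 10^5 / 4000 = 100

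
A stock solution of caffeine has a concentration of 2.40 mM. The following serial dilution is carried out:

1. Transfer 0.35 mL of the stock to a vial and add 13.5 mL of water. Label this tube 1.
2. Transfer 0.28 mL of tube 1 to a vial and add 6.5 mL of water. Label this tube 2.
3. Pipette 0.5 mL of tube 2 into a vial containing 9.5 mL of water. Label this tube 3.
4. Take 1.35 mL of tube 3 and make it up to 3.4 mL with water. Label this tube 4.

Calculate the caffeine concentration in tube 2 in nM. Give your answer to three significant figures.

Step 1: 0.35 mL + 13.5 mL = 13.85 mL total → factor 13.85/0.35 = 39.571
Step 2: 0.28 mL + 6.5 mL = 6.78 mL total → factor 6.78/0.28 = 24.214
Dilution factor through tube 2 = 39.571 × 24.214 = 958.19
[tube 2] = 2.40 mM / 958.19 = 0.002505 mM = 2.50 × 10^3 nM

2.50 × 10^3 nM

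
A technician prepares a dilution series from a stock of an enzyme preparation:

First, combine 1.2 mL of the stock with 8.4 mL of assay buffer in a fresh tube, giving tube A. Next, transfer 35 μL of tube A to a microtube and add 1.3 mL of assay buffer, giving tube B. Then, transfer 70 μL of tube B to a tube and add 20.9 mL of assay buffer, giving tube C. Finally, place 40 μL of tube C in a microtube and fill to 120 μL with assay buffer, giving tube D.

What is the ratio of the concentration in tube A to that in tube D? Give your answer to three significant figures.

Step 1: 1.2 mL + 8.4 mL = 9.6 mL total → factor 9.6/1.2 = 8
Step 2: 35 μL + 1.3 mL = 1335 μL total → factor 1335/35 = 38.143
Step 3: 70 μL + 20.9 mL = 20970 μL total → factor 20970/70 = 299.57
Step 4: 40 μL brought to 120 μL → factor 120/40 = 3
Dilution factor to tube A = 8; to tube D = 2.7424 × 10^5
[tube A]/[tube D] = (factor to tube D)/(factor to tube A) = 2.7424 × 10^5/8 = 3.43 × 10^4

3.43 × 10^4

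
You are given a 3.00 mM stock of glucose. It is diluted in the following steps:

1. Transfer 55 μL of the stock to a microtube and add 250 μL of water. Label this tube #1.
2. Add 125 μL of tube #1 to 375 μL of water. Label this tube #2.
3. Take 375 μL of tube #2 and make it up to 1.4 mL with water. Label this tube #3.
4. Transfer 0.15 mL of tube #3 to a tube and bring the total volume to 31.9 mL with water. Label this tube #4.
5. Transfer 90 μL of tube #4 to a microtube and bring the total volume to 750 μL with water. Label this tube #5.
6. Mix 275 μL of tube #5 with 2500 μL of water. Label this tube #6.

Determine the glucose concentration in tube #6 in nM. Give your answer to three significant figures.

2.03 nM

Step 1: 55 μL + 250 μL = 305 μL total → factor 305/55 = 5.5455
Step 2: 125 μL + 375 μL = 500 μL total → factor 500/125 = 4
Step 3: 375 μL brought to 1.4 mL → factor 1400/375 = 3.7333
Step 4: 0.15 mL brought to 31.9 mL → factor 31.9/0.15 = 212.67
Step 5: 90 μL brought to 750 μL → factor 750/90 = 8.3333
Step 6: 275 μL + 2500 μL = 2775 μL total → factor 2775/275 = 10.091
Overall dilution factor = 5.5455 × 4 × 3.7333 × 212.67 × 8.3333 × 10.091 = 1.481 × 10^6
Final = 3.00 mM / 1.481 × 10^6 = 2.026 × 10^-6 mM = 2.03 nM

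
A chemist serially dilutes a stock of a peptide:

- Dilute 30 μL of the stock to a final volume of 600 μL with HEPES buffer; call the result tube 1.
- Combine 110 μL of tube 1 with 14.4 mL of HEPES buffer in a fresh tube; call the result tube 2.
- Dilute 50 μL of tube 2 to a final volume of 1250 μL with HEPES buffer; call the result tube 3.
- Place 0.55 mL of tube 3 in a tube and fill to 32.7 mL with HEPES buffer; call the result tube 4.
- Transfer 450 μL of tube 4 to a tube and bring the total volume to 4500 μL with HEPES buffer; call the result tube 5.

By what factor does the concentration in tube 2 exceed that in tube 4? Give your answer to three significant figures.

Step 1: 30 μL brought to 600 μL → factor 600/30 = 20
Step 2: 110 μL + 14.4 mL = 14510 μL total → factor 14510/110 = 131.91
Step 3: 50 μL brought to 1250 μL → factor 1250/50 = 25
Step 4: 0.55 mL brought to 32.7 mL → factor 32.7/0.55 = 59.455
Dilution factor to tube 2 = 2638.2; to tube 4 = 3.9213 × 10^6
[tube 2]/[tube 4] = (factor to tube 4)/(factor to tube 2) = 3.9213 × 10^6/2638.2 = 1.49 × 10^3

1.49 × 10^3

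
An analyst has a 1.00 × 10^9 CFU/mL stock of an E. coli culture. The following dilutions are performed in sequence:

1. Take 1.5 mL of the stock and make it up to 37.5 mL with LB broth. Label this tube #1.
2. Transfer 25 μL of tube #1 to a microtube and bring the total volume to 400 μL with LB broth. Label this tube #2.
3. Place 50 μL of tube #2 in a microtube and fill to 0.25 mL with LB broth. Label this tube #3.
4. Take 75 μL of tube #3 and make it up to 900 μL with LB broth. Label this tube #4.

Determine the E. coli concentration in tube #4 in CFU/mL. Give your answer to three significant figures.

Step 1: 1.5 mL brought to 37.5 mL → factor 37.5/1.5 = 25
Step 2: 25 μL brought to 400 μL → factor 400/25 = 16
Step 3: 50 μL brought to 0.25 mL → factor 250/50 = 5
Step 4: 75 μL brought to 900 μL → factor 900/75 = 12
Overall dilution factor = 25 × 16 × 5 × 12 = 24000
Final = 1.00 × 10^9 CFU/mL / 24000 = 4.17 × 10^4 CFU/mL

4.17 × 10^4 CFU/mL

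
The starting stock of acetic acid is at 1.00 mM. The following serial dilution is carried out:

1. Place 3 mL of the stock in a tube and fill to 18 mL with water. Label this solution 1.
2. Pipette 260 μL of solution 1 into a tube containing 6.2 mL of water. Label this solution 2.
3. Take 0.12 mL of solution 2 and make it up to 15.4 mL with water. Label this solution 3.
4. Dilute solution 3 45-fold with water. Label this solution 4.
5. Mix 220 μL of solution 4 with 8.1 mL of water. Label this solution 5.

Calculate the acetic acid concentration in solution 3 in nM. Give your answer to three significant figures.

52.3 nM

Step 1: 3 mL brought to 18 mL → factor 18/3 = 6
Step 2: 260 μL + 6.2 mL = 6460 μL total → factor 6460/260 = 24.846
Step 3: 0.12 mL brought to 15.4 mL → factor 15.4/0.12 = 128.33
Dilution factor through solution 3 = 6 × 24.846 × 128.33 = 19132
[solution 3] = 1.00 mM / 19132 = 5.227 × 10^-5 mM = 52.3 nM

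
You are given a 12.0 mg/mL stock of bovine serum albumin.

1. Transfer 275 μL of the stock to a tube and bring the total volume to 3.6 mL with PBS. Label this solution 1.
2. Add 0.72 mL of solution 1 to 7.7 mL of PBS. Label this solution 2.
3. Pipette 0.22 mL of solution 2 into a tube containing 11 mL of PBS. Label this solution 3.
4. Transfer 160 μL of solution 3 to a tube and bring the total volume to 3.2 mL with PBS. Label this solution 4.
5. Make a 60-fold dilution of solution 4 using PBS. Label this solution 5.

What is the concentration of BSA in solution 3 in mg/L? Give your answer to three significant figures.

1.54 mg/L

Step 1: 275 μL brought to 3.6 mL → factor 3600/275 = 13.091
Step 2: 0.72 mL + 7.7 mL = 8.42 mL total → factor 8.42/0.72 = 11.694
Step 3: 0.22 mL + 11 mL = 11.22 mL total → factor 11.22/0.22 = 51
Dilution factor through solution 3 = 13.091 × 11.694 × 51 = 7807.6
[solution 3] = 12.0 mg/mL / 7807.6 = 0.001537 mg/mL = 1.54 mg/L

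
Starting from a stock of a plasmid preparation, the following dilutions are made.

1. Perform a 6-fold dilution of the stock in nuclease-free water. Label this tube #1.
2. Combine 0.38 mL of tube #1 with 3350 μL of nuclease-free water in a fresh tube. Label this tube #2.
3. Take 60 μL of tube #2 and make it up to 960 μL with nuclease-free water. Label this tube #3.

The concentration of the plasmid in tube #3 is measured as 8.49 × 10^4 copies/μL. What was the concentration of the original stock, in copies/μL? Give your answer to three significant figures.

Step 1: 6-fold → factor 6
Step 2: 0.38 mL + 3350 μL = 3.73 mL total → factor 3.73/0.38 = 9.8158
Step 3: 60 μL brought to 960 μL → factor 960/60 = 16
Overall dilution factor = 6 × 9.8158 × 16 = 942.32
Stock = 8.49 × 10^4 copies/μL × 942.32 = 8.00 × 10^7 copies/μL

8.00 × 10^7 copies/μL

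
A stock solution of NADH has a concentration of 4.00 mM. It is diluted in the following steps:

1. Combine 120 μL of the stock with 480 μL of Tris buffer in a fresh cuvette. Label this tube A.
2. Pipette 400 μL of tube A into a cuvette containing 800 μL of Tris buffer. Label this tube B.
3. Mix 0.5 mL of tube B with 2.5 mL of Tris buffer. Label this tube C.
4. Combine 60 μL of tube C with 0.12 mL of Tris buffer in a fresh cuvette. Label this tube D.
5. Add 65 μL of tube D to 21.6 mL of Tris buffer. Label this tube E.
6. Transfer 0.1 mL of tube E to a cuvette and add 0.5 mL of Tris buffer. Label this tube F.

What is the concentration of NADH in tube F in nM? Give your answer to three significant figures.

7.41 nM

Step 1: 120 μL + 480 μL = 600 μL total → factor 600/120 = 5
Step 2: 400 μL + 800 μL = 1200 μL total → factor 1200/400 = 3
Step 3: 0.5 mL + 2.5 mL = 3 mL total → factor 3/0.5 = 6
Step 4: 60 μL + 0.12 mL = 180 μL total → factor 180/60 = 3
Step 5: 65 μL + 21.6 mL = 21665 μL total → factor 21665/65 = 333.31
Step 6: 0.1 mL + 0.5 mL = 0.6 mL total → factor 0.6/0.1 = 6
Overall dilution factor = 5 × 3 × 6 × 3 × 333.31 × 6 = 5.3996 × 10^5
Final = 4.00 mM / 5.3996 × 10^5 = 7.408 × 10^-6 mM = 7.41 nM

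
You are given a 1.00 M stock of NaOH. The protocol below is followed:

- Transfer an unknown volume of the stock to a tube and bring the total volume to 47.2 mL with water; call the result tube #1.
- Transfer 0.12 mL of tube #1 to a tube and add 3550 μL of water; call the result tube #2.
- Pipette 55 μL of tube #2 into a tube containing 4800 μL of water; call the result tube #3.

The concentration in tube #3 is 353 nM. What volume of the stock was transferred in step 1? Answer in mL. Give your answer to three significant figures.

Step 1: v brought to 47.2 mL → factor = 47.2 mL/v
Step 2: 0.12 mL + 3550 μL = 3.67 mL total → factor 3.67/0.12 = 30.583
Step 3: 55 μL + 4800 μL = 4855 μL total → factor 4855/55 = 88.273
Product of known-step factors = 2699.7
Overall factor = 1.00 M / (353 nM) = 2.8329 × 10^6
Step-1 factor = 2.8329 × 10^6 / 2699.7 = 1049.3
v = 47.2 mL / 1049.3 = 0.0450 mL

0.0450 mL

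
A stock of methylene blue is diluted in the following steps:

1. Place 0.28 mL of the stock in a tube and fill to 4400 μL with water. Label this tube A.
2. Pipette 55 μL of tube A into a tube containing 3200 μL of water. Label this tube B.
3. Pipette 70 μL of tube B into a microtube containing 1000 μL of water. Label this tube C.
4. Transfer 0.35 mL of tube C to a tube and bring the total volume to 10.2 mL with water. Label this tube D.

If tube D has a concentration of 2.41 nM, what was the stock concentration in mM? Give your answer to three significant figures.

Step 1: 0.28 mL brought to 4400 μL → factor 4.4/0.28 = 15.714
Step 2: 55 μL + 3200 μL = 3255 μL total → factor 3255/55 = 59.182
Step 3: 70 μL + 1000 μL = 1070 μL total → factor 1070/70 = 15.286
Step 4: 0.35 mL brought to 10.2 mL → factor 10.2/0.35 = 29.143
Overall dilution factor = 15.714 × 59.182 × 15.286 × 29.143 = 4.1429 × 10^5
Stock = 2.41 nM × 4.1429 × 10^5 = 9.984 × 10^5 nM = 0.998 mM

0.998 mM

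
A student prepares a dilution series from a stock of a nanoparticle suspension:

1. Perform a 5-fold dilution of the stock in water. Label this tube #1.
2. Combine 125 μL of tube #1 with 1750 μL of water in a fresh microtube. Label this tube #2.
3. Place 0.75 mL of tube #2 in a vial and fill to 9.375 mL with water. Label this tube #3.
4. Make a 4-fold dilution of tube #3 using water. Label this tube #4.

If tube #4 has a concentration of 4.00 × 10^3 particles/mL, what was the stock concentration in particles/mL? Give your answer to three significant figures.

1.50 × 10^7 particles/mL

Step 1: 5-fold → factor 5
Step 2: 125 μL + 1750 μL = 1875 μL total → factor 1875/125 = 15
Step 3: 0.75 mL brought to 9.375 mL → factor 9.375/0.75 = 12.5
Step 4: 4-fold → factor 4
Overall dilution factor = 5 × 15 × 12.5 × 4 = 3750
Stock = 4.00 × 10^3 particles/mL × 3750 = 1.50 × 10^7 particles/mL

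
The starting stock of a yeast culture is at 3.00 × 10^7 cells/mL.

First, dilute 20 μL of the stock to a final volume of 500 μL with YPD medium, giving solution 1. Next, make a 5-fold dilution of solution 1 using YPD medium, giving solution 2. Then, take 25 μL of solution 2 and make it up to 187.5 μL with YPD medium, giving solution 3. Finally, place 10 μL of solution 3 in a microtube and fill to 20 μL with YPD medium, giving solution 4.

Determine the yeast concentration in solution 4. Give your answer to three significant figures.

Step 1: 20 μL brought to 500 μL → factor 500/20 = 25
Step 2: 5-fold → factor 5
Step 3: 25 μL brought to 187.5 μL → factor 187.5/25 = 7.5
Step 4: 10 μL brought to 20 μL → factor 20/10 = 2
Overall dilution factor = 25 × 5 × 7.5 × 2 = 1875
Final = 3.00 × 10^7 cells/mL / 1875 = 1.60 × 10^4 cells/mL

1.60 × 10^4 cells/mL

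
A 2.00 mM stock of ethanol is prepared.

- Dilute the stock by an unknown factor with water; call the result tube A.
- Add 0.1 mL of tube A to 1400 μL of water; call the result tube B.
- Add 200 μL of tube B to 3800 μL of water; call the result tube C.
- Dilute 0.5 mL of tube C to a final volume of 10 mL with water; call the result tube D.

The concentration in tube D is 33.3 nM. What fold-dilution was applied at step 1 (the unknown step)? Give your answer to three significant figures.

10.0-fold

Step 1: unknown factor x
Step 2: 0.1 mL + 1400 μL = 1.5 mL total → factor 1.5/0.1 = 15
Step 3: 200 μL + 3800 μL = 4000 μL total → factor 4000/200 = 20
Step 4: 0.5 mL brought to 10 mL → factor 10/0.5 = 20
Product of known-step factors = 6000
Overall factor = 2.00 mM / (33.3 nM) = 60060
x = 60060 / 6000 = 10.0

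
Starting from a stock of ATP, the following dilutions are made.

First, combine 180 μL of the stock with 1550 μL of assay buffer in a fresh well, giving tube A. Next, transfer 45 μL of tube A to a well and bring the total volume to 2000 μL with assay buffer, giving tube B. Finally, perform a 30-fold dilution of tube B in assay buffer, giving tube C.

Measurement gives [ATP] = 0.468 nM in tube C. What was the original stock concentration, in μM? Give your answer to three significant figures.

Step 1: 180 μL + 1550 μL = 1730 μL total → factor 1730/180 = 9.6111
Step 2: 45 μL brought to 2000 μL → factor 2000/45 = 44.444
Step 3: 30-fold → factor 30
Overall dilution factor = 9.6111 × 44.444 × 30 = 12815
Stock = 0.468 nM × 12815 = 5997 nM = 6.00 μM

6.00 μM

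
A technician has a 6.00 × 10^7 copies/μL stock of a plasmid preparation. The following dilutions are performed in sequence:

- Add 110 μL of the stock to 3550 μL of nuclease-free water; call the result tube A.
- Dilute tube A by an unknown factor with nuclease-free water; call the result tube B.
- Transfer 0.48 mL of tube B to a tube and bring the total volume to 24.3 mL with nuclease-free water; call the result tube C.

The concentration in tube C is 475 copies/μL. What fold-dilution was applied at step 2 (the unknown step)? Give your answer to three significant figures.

Step 1: 110 μL + 3550 μL = 3660 μL total → factor 3660/110 = 33.273
Step 2: unknown factor x
Step 3: 0.48 mL brought to 24.3 mL → factor 24.3/0.48 = 50.625
Product of known-step factors = 1684.4
Overall factor = 6.00 × 10^7 copies/μL / (475 copies/μL) = 1.2632 × 10^5
x = 1.2632 × 10^5 / 1684.4 = 75.0

75.0-fold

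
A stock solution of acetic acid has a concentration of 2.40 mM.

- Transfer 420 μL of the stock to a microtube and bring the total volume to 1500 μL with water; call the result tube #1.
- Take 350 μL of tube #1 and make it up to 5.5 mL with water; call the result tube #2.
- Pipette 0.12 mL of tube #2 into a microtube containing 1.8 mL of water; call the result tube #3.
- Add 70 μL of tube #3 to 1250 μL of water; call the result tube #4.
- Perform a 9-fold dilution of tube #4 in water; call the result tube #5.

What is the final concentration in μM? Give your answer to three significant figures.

0.0157 μM

Step 1: 420 μL brought to 1500 μL → factor 1500/420 = 3.5714
Step 2: 350 μL brought to 5.5 mL → factor 5500/350 = 15.714
Step 3: 0.12 mL + 1.8 mL = 1.92 mL total → factor 1.92/0.12 = 16
Step 4: 70 μL + 1250 μL = 1320 μL total → factor 1320/70 = 18.857
Step 5: 9-fold → factor 9
Overall dilution factor = 3.5714 × 15.714 × 16 × 18.857 × 9 = 1.524 × 10^5
Final = 2.40 mM / 1.524 × 10^5 = 1.575 × 10^-5 mM = 0.0157 μM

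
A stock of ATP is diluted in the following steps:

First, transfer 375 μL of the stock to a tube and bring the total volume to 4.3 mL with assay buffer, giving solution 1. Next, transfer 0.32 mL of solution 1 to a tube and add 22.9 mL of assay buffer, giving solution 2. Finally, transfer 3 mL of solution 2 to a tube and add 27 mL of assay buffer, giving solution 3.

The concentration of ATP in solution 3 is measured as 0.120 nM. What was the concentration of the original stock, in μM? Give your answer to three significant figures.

0.998 μM

Step 1: 375 μL brought to 4.3 mL → factor 4300/375 = 11.467
Step 2: 0.32 mL + 22.9 mL = 23.22 mL total → factor 23.22/0.32 = 72.562
Step 3: 3 mL + 27 mL = 30 mL total → factor 30/3 = 10
Overall dilution factor = 11.467 × 72.562 × 10 = 8320.5
Stock = 0.120 nM × 8320.5 = 998.5 nM = 0.998 μM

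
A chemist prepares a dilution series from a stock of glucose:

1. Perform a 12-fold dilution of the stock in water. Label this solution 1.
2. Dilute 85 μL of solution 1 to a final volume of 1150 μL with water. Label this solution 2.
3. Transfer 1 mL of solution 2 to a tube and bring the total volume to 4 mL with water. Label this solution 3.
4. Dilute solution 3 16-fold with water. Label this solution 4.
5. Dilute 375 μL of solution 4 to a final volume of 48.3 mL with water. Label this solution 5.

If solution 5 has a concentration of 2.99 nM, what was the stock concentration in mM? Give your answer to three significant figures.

4.00 mM

Step 1: 12-fold → factor 12
Step 2: 85 μL brought to 1150 μL → factor 1150/85 = 13.529
Step 3: 1 mL brought to 4 mL → factor 4/1 = 4
Step 4: 16-fold → factor 16
Step 5: 375 μL brought to 48.3 mL → factor 48300/375 = 128.8
Overall dilution factor = 12 × 13.529 × 4 × 16 × 128.8 = 1.3383 × 10^6
Stock = 2.99 nM × 1.3383 × 10^6 = 4.002 × 10^6 nM = 4.00 mM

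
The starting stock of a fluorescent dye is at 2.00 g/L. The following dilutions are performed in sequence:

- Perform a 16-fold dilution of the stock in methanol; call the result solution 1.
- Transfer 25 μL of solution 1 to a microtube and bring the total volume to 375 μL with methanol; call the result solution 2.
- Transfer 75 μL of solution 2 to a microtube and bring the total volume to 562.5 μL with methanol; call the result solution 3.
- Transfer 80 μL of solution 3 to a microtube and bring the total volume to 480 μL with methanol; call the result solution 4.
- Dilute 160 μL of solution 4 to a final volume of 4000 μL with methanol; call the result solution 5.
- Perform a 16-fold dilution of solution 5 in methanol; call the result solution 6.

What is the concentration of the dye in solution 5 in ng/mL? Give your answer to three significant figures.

Step 1: 16-fold → factor 16
Step 2: 25 μL brought to 375 μL → factor 375/25 = 15
Step 3: 75 μL brought to 562.5 μL → factor 562.5/75 = 7.5
Step 4: 80 μL brought to 480 μL → factor 480/80 = 6
Step 5: 160 μL brought to 4000 μL → factor 4000/160 = 25
Dilution factor through solution 5 = 16 × 15 × 7.5 × 6 × 25 = 2.7 × 10^5
[solution 5] = 2.00 g/L / 2.7 × 10^5 = 7.407 × 10^-6 g/L = 7.41 ng/mL

7.41 ng/mL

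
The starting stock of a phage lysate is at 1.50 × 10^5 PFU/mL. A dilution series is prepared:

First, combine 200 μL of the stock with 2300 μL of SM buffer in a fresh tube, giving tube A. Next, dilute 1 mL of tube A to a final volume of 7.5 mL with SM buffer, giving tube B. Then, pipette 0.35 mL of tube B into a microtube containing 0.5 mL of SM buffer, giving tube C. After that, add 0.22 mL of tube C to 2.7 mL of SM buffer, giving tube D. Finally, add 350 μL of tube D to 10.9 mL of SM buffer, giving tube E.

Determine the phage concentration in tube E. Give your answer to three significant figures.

1.54 PFU/mL

Step 1: 200 μL + 2300 μL = 2500 μL total → factor 2500/200 = 12.5
Step 2: 1 mL brought to 7.5 mL → factor 7.5/1 = 7.5
Step 3: 0.35 mL + 0.5 mL = 0.85 mL total → factor 0.85/0.35 = 2.4286
Step 4: 0.22 mL + 2.7 mL = 2.92 mL total → factor 2.92/0.22 = 13.273
Step 5: 350 μL + 10.9 mL = 11250 μL total → factor 11250/350 = 32.143
Overall dilution factor = 12.5 × 7.5 × 2.4286 × 13.273 × 32.143 = 97133
Final = 1.50 × 10^5 PFU/mL / 97133 = 1.54 PFU/mL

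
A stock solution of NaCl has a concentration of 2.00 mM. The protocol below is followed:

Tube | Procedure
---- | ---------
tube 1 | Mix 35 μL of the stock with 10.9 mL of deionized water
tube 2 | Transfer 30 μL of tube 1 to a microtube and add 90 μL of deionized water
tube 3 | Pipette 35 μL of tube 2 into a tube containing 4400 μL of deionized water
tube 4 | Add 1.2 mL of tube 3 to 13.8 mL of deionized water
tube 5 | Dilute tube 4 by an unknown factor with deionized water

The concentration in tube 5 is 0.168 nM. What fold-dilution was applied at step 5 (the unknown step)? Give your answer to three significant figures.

6.01-fold

Step 1: 35 μL + 10.9 mL = 10935 μL total → factor 10935/35 = 312.43
Step 2: 30 μL + 90 μL = 120 μL total → factor 120/30 = 4
Step 3: 35 μL + 4400 μL = 4435 μL total → factor 4435/35 = 126.71
Step 4: 1.2 mL + 13.8 mL = 15 mL total → factor 15/1.2 = 12.5
Step 5: unknown factor x
Product of known-step factors = 1.9795 × 10^6
Overall factor = 2.00 mM / (0.168 nM) = 1.1905 × 10^7
x = 1.1905 × 10^7 / 1.9795 × 10^6 = 6.01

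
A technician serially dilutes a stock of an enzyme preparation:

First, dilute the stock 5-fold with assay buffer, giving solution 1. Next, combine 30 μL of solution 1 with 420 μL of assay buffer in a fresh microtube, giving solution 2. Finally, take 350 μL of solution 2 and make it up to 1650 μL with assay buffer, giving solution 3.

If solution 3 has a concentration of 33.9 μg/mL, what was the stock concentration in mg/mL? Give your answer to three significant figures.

12.0 mg/mL

Step 1: 5-fold → factor 5
Step 2: 30 μL + 420 μL = 450 μL total → factor 450/30 = 15
Step 3: 350 μL brought to 1650 μL → factor 1650/350 = 4.7143
Overall dilution factor = 5 × 15 × 4.7143 = 353.57
Stock = 33.9 μg/mL × 353.57 = 1.199 × 10^4 μg/mL = 12.0 mg/mL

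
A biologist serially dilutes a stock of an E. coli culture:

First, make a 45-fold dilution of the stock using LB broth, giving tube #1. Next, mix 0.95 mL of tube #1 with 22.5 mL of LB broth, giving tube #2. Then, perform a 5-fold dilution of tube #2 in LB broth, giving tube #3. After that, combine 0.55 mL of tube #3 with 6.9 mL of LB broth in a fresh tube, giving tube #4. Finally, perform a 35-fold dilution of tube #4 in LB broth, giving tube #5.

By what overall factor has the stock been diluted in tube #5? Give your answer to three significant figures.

Step 1: 45-fold → factor 45
Step 2: 0.95 mL + 22.5 mL = 23.45 mL total → factor 23.45/0.95 = 24.684
Step 3: 5-fold → factor 5
Step 4: 0.55 mL + 6.9 mL = 7.45 mL total → factor 7.45/0.55 = 13.545
Step 5: 35-fold → factor 35
Overall dilution factor = 45 × 24.684 × 5 × 13.545 × 35 = 2.6331 × 10^6

2.63 × 10^6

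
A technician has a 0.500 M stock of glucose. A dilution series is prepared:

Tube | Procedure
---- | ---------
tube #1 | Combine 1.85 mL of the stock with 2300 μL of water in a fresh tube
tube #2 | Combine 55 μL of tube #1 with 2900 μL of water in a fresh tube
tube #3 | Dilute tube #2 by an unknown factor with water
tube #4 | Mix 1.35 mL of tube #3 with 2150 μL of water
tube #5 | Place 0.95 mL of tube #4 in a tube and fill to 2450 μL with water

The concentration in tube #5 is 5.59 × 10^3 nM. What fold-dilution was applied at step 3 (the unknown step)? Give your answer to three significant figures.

111-fold

Step 1: 1.85 mL + 2300 μL = 4.15 mL total → factor 4.15/1.85 = 2.2432
Step 2: 55 μL + 2900 μL = 2955 μL total → factor 2955/55 = 53.727
Step 3: unknown factor x
Step 4: 1.35 mL + 2150 μL = 3.5 mL total → factor 3.5/1.35 = 2.5926
Step 5: 0.95 mL brought to 2450 μL → factor 2.45/0.95 = 2.5789
Product of known-step factors = 805.84
Overall factor = 0.500 M / (5.59 × 10^3 nM) = 89445
x = 89445 / 805.84 = 111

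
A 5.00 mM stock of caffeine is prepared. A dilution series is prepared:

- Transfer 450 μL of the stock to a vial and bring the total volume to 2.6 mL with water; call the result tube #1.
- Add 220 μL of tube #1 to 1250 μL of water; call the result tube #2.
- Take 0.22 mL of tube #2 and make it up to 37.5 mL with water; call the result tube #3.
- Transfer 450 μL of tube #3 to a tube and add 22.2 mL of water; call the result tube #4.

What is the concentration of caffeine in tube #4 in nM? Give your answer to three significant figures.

15.1 nM

Step 1: 450 μL brought to 2.6 mL → factor 2600/450 = 5.7778
Step 2: 220 μL + 1250 μL = 1470 μL total → factor 1470/220 = 6.6818
Step 3: 0.22 mL brought to 37.5 mL → factor 37.5/0.22 = 170.45
Step 4: 450 μL + 22.2 mL = 22650 μL total → factor 22650/450 = 50.333
Overall dilution factor = 5.7778 × 6.6818 × 170.45 × 50.333 = 3.3122 × 10^5
Final = 5.00 mM / 3.3122 × 10^5 = 1.510 × 10^-5 mM = 15.1 nM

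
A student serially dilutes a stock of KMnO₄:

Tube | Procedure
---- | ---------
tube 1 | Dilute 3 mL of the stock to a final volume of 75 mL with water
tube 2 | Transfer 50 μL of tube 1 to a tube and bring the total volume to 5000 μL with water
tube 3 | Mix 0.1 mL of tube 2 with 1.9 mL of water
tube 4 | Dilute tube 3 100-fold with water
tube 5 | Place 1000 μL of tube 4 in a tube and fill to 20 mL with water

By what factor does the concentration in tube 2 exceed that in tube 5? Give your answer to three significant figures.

Step 1: 3 mL brought to 75 mL → factor 75/3 = 25
Step 2: 50 μL brought to 5000 μL → factor 5000/50 = 100
Step 3: 0.1 mL + 1.9 mL = 2 mL total → factor 2/0.1 = 20
Step 4: 100-fold → factor 100
Step 5: 1000 μL brought to 20 mL → factor 20000/1000 = 20
Dilution factor to tube 2 = 2500; to tube 5 = 1 × 10^8
[tube 2]/[tube 5] = (factor to tube 5)/(factor to tube 2) = 1 × 10^8/2500 = 4.00 × 10^4

4.00 × 10^4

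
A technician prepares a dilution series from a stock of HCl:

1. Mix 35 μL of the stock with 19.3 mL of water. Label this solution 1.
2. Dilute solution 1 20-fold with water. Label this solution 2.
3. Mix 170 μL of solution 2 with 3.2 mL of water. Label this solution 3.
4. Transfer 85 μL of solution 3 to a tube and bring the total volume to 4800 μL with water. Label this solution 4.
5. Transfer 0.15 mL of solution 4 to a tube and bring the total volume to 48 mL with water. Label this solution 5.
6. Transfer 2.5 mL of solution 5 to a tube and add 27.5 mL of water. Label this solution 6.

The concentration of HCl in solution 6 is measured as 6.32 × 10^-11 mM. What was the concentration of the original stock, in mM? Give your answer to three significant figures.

Step 1: 35 μL + 19.3 mL = 19335 μL total → factor 19335/35 = 552.43
Step 2: 20-fold → factor 20
Step 3: 170 μL + 3.2 mL = 3370 μL total → factor 3370/170 = 19.824
Step 4: 85 μL brought to 4800 μL → factor 4800/85 = 56.471
Step 5: 0.15 mL brought to 48 mL → factor 48/0.15 = 320
Step 6: 2.5 mL + 27.5 mL = 30 mL total → factor 30/2.5 = 12
Overall dilution factor = 552.43 × 20 × 19.824 × 56.471 × 320 × 12 = 4.7494 × 10^10
Stock = 6.32 × 10^-11 mM × 4.7494 × 10^10 = 3.00 mM

3.00 mM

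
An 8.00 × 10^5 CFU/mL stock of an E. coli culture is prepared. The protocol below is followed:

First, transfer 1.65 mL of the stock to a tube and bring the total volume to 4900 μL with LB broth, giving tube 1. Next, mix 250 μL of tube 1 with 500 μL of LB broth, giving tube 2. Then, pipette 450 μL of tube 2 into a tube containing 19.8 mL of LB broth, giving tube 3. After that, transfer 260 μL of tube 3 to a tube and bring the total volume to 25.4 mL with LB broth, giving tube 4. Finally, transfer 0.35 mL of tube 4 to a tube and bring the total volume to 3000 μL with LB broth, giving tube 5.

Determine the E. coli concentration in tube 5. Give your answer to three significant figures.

Step 1: 1.65 mL brought to 4900 μL → factor 4.9/1.65 = 2.9697
Step 2: 250 μL + 500 μL = 750 μL total → factor 750/250 = 3
Step 3: 450 μL + 19.8 mL = 20250 μL total → factor 20250/450 = 45
Step 4: 260 μL brought to 25.4 mL → factor 25400/260 = 97.692
Step 5: 0.35 mL brought to 3000 μL → factor 3/0.35 = 8.5714
Overall dilution factor = 2.9697 × 3 × 45 × 97.692 × 8.5714 = 3.3571 × 10^5
Final = 8.00 × 10^5 CFU/mL / 3.3571 × 10^5 = 2.38 CFU/mL

2.38 CFU/mL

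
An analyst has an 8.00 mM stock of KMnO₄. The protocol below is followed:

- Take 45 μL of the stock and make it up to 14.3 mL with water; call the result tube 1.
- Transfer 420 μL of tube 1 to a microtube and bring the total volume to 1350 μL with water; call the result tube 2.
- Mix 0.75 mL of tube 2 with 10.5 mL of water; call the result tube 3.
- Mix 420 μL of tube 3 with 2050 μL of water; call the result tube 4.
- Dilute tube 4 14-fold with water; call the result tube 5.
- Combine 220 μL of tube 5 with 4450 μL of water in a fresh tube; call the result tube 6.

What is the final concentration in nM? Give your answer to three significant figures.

Step 1: 45 μL brought to 14.3 mL → factor 14300/45 = 317.78
Step 2: 420 μL brought to 1350 μL → factor 1350/420 = 3.2143
Step 3: 0.75 mL + 10.5 mL = 11.25 mL total → factor 11.25/0.75 = 15
Step 4: 420 μL + 2050 μL = 2470 μL total → factor 2470/420 = 5.881
Step 5: 14-fold → factor 14
Step 6: 220 μL + 4450 μL = 4670 μL total → factor 4670/220 = 21.227
Overall dilution factor = 317.78 × 3.2143 × 15 × 5.881 × 14 × 21.227 = 2.6777 × 10^7
Final = 8.00 mM / 2.6777 × 10^7 = 2.988 × 10^-7 mM = 0.299 nM

0.299 nM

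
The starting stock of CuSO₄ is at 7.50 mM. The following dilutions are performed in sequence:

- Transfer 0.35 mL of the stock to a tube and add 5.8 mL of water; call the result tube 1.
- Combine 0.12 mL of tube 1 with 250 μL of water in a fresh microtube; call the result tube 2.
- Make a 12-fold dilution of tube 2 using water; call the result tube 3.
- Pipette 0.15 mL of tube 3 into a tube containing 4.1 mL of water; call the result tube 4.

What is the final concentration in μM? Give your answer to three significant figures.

Step 1: 0.35 mL + 5.8 mL = 6.15 mL total → factor 6.15/0.35 = 17.571
Step 2: 0.12 mL + 250 μL = 0.37 mL total → factor 0.37/0.12 = 3.0833
Step 3: 12-fold → factor 12
Step 4: 0.15 mL + 4.1 mL = 4.25 mL total → factor 4.25/0.15 = 28.333
Overall dilution factor = 17.571 × 3.0833 × 12 × 28.333 = 18421
Final = 7.50 mM / 18421 = 0.0004072 mM = 0.407 μM

0.407 μM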